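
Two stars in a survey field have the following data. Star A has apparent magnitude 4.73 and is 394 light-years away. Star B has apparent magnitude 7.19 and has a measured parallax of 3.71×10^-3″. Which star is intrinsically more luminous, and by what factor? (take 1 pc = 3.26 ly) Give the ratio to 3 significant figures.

Star A: d = 394 ly / 3.26 = 120.9 pc
Star A: M = m − 5 log₁₀ d + 5 = 4.73 − 5·2.0823 + 5 = -0.681
Star B: d = 1/p = 1/3.71×10^-3″ = 269.5 pc
Star B: M = m − 5 log₁₀ d + 5 = 7.19 − 5·2.4306 + 5 = 0.037
ΔM = M_A − M_B = -0.681 − (0.037) = -0.718; smaller M is more luminous → Star A.
L ratio = 10^(0.4 |ΔM|) = 10^0.287 = 1.938

Star A is more luminous, by a factor of 1.94.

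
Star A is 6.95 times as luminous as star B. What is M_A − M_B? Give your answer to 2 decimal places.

Pogson: ΔM = −2.5 log₁₀(ratio) = −2.5 log₁₀(6.95) = −2.5 × 0.8420 = -2.105
Star A is brighter, so it has the smaller magnitude: the difference is negative.

M_A − M_B ≈ -2.10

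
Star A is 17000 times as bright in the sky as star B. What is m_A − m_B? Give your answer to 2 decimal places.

m_A − m_B ≈ -10.58

Pogson: Δm = −2.5 log₁₀(ratio) = −2.5 log₁₀(17000) = −2.5 × 4.2304 = -10.576
Star A is brighter, so it has the smaller magnitude: the difference is negative.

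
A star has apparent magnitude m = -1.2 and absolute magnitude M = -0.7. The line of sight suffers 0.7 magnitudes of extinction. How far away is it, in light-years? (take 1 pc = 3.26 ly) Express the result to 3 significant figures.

m − M = 5 log₁₀(d/10 pc) + A  ⇒  -1.2 − (-0.7) − 0.7 = 5 log₁₀(d/10)
-1.200 = 5 log₁₀(d/10)
log₁₀ d = (m − M − A)/5 + 1 = 0.7600
d = 10^0.7600 = 5.754 pc
= 18.76 ly

d ≈ 18.8 ly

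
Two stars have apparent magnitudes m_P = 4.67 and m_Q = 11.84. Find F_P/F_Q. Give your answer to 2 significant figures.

F_P/F_Q ≈ 740

Δm = 4.67 − (11.84) = -7.17
Flux ratio = 10^(−0.4 Δm) = 10^(−0.4 × -7.17) = 10^2.868 = 737.9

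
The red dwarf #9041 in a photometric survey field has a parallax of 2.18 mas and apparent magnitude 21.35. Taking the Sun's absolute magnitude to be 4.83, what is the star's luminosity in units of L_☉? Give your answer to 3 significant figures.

L/L_☉ ≈ 5.19×10^-4

d = 1/p = 1000/2.18 mas = 458.7 pc
M = m − 5 log₁₀ d + 5 = 21.35 − 5·2.6615 + 5 = 13.042
M − M_☉ = 13.042 − 4.83 = 8.212
L/L_☉ = 10^(−0.4 × 8.212) = 5.189×10^-4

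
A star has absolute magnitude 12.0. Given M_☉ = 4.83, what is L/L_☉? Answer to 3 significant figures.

M − M_☉ = 12.0 − 4.83 = 7.170
L/L_☉ = 10^(−0.4 (M − M_☉)) = 10^-2.868 = 1.355×10^-3

L/L_☉ ≈ 1.36×10^-3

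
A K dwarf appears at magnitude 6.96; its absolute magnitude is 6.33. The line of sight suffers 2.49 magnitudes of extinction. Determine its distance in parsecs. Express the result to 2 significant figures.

m − M = 5 log₁₀(d/10 pc) + A  ⇒  6.96 − (6.33) − 2.49 = 5 log₁₀(d/10)
-1.860 = 5 log₁₀(d/10)
log₁₀ d = (m − M − A)/5 + 1 = 0.6280
d = 10^0.6280 = 4.246 pc

d ≈ 4.2 pc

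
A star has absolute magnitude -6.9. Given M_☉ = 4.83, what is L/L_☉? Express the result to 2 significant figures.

L/L_☉ ≈ 49000

M − M_☉ = -6.9 − 4.83 = -11.730
L/L_☉ = 10^(−0.4 (M − M_☉)) = 10^4.692 = 49200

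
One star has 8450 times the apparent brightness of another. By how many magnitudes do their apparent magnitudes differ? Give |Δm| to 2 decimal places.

|Δm| ≈ 9.82

Pogson: Δm = −2.5 log₁₀(ratio) = −2.5 log₁₀(8450) = −2.5 × 3.9269 = -9.817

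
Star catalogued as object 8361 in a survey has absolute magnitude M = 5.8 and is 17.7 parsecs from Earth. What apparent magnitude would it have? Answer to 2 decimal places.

m ≈ 7.04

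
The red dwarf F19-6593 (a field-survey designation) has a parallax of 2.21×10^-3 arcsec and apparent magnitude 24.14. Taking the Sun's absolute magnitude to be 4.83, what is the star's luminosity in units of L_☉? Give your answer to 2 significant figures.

L/L_☉ ≈ 3.9×10^-5

d = 1/p = 1/2.21×10^-3″ = 452.5 pc
M = m − 5 log₁₀ d + 5 = 24.14 − 5·2.6556 + 5 = 15.862
M − M_☉ = 15.862 − 4.83 = 11.032
L/L_☉ = 10^(−0.4 × 11.032) = 3.866×10^-5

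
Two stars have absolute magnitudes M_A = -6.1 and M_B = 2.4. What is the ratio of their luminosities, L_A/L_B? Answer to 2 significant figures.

L_A/L_B ≈ 2500

ΔM = M_A − M_B = -8.5
L_A/L_B = 10^(−0.4 ΔM) = 10^3.400 = 2512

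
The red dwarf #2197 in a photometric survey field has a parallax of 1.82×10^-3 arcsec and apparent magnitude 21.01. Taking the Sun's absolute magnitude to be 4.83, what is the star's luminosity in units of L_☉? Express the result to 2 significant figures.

L/L_☉ ≈ 1.0×10^-3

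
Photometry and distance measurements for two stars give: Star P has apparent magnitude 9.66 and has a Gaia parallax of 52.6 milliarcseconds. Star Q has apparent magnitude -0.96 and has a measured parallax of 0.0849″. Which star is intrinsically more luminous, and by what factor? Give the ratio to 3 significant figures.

Star Q is more luminous, by a factor of 6790.

Star P: p = 52.6 mas = 0.0526″ → d = 1/p = 19.01 pc
Star P: M = m − 5 log₁₀ d + 5 = 9.66 − 5·1.2790 + 5 = 8.265
Star Q: d = 1/p = 1/0.0849″ = 11.78 pc
Star Q: M = m − 5 log₁₀ d + 5 = -0.96 − 5·1.0711 + 5 = -1.315
ΔM = M_P − M_Q = 8.265 − (-1.315) = 9.580; smaller M is more luminous → Star Q.
L ratio = 10^(0.4 |ΔM|) = 10^3.832 = 6794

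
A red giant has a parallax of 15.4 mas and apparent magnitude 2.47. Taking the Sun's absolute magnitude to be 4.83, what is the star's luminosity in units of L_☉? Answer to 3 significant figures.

L/L_☉ ≈ 371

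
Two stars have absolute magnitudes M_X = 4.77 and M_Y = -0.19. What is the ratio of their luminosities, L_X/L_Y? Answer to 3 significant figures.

L_X/L_Y ≈ 0.0104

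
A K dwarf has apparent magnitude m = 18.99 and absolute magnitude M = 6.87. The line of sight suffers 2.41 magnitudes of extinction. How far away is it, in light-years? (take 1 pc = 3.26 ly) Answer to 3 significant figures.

m − M = 5 log₁₀(d/10 pc) + A  ⇒  18.99 − (6.87) − 2.41 = 5 log₁₀(d/10)
9.710 = 5 log₁₀(d/10)
log₁₀ d = (m − M − A)/5 + 1 = 2.9420
d = 10^2.9420 = 875.0 pc
= 2852 ly

d ≈ 2850 ly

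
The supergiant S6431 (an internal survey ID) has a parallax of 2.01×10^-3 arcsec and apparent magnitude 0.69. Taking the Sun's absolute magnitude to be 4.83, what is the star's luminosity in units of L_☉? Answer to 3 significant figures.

L/L_☉ ≈ 112000

d = 1/p = 1/2.01×10^-3″ = 497.5 pc
M = m − 5 log₁₀ d + 5 = 0.69 − 5·2.6968 + 5 = -7.794
M − M_☉ = -7.794 − 4.83 = -12.624
L/L_☉ = 10^(−0.4 × -12.624) = 112100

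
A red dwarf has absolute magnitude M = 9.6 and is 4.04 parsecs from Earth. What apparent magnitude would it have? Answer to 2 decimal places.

m ≈ 7.63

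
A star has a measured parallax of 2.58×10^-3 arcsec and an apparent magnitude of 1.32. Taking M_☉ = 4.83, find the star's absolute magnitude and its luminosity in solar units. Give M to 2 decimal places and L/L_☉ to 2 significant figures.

M ≈ -6.62; L/L_☉ ≈ 38000

d = 1/p = 1/2.58×10^-3″ = 387.6 pc
M = m − 5 log₁₀ d + 5 = 1.32 − 5·2.5884 + 5 = -6.622
M − M_☉ = -6.622 − 4.83 = -11.452
L/L_☉ = 10^(−0.4 × -11.452) = 38090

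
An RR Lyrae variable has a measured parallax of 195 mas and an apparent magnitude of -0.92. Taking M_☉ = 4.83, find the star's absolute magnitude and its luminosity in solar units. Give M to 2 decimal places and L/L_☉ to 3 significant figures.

d = 1/p = 1000/195 mas = 5.128 pc
M = m − 5 log₁₀ d + 5 = -0.92 − 5·0.7100 + 5 = 0.530
M − M_☉ = 0.530 − 4.83 = -4.300
L/L_☉ = 10^(−0.4 × -4.300) = 52.47

M ≈ 0.53; L/L_☉ ≈ 52.5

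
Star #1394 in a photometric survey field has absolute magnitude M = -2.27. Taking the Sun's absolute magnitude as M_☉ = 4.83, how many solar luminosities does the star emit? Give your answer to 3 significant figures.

M − M_☉ = -2.27 − 4.83 = -7.100
L/L_☉ = 10^(−0.4 (M − M_☉)) = 10^2.840 = 691.8

L/L_☉ ≈ 692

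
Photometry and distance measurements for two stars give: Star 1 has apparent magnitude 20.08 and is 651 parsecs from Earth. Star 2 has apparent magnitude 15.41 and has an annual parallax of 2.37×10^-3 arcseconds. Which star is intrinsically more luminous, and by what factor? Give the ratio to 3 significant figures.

Star 1: M = m − 5 log₁₀ d + 5 = 20.08 − 5·2.8136 + 5 = 11.012
Star 2: d = 1/p = 1/2.37×10^-3″ = 421.9 pc
Star 2: M = m − 5 log₁₀ d + 5 = 15.41 − 5·2.6253 + 5 = 7.284
ΔM = M_1 − M_2 = 11.012 − (7.284) = 3.728; smaller M is more luminous → Star 2.
L ratio = 10^(0.4 |ΔM|) = 10^1.491 = 31.00

Star 2 is more luminous, by a factor of 31.0.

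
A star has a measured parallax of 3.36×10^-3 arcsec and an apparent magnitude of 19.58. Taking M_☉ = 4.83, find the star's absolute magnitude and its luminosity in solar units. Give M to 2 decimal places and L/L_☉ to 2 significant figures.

M ≈ 12.21; L/L_☉ ≈ 1.1×10^-3

d = 1/p = 1/3.36×10^-3″ = 297.6 pc
M = m − 5 log₁₀ d + 5 = 19.58 − 5·2.4737 + 5 = 12.212
M − M_☉ = 12.212 − 4.83 = 7.382
L/L_☉ = 10^(−0.4 × 7.382) = 1.115×10^-3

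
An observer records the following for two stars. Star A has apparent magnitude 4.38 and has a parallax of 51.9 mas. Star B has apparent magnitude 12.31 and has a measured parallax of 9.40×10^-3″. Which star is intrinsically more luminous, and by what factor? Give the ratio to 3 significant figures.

Star A: p = 51.9 mas = 0.0519″ → d = 1/p = 19.27 pc
Star A: M = m − 5 log₁₀ d + 5 = 4.38 − 5·1.2848 + 5 = 2.956
Star B: d = 1/p = 1/9.40×10^-3″ = 106.4 pc
Star B: M = m − 5 log₁₀ d + 5 = 12.31 − 5·2.0269 + 5 = 7.176
ΔM = M_A − M_B = 2.956 − (7.176) = -4.220; smaller M is more luminous → Star A.
L ratio = 10^(0.4 |ΔM|) = 10^1.688 = 48.74

Star A is more luminous, by a factor of 48.7.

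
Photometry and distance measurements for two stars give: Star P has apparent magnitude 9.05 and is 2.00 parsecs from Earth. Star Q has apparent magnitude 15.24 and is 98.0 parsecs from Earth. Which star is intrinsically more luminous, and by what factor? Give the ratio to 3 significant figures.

Star P: M = m − 5 log₁₀ d + 5 = 9.05 − 5·0.3010 + 5 = 12.545
Star Q: M = m − 5 log₁₀ d + 5 = 15.24 − 5·1.9912 + 5 = 10.284
ΔM = M_P − M_Q = 12.545 − (10.284) = 2.261; smaller M is more luminous → Star Q.
L ratio = 10^(0.4 |ΔM|) = 10^0.904 = 8.024

Star Q is more luminous, by a factor of 8.02.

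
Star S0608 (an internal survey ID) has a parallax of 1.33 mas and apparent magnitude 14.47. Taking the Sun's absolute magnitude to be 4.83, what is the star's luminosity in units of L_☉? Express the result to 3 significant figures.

L/L_☉ ≈ 0.788

d = 1/p = 1000/1.33 mas = 751.9 pc
M = m − 5 log₁₀ d + 5 = 14.47 − 5·2.8761 + 5 = 5.089
M − M_☉ = 5.089 − 4.83 = 0.259
L/L_☉ = 10^(−0.4 × 0.259) = 0.7876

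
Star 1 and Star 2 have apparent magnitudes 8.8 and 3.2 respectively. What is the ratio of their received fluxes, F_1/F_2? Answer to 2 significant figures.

F_1/F_2 ≈ 5.8×10^-3

Δm = 8.8 − (3.2) = 5.6
Flux ratio = 10^(−0.4 Δm) = 10^(−0.4 × 5.6) = 10^-2.240 = 5.754×10^-3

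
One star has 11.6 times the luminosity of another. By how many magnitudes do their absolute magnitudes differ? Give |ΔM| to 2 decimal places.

|ΔM| ≈ 2.66

Pogson: ΔM = −2.5 log₁₀(ratio) = −2.5 log₁₀(11.6) = −2.5 × 1.0645 = -2.661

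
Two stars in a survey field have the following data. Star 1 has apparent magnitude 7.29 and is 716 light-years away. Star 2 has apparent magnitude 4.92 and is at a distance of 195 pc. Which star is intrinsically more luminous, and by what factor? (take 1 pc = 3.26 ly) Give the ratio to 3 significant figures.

Star 1: d = 716 ly / 3.26 = 219.6 pc
Star 1: M = m − 5 log₁₀ d + 5 = 7.29 − 5·2.3417 + 5 = 0.582
Star 2: M = m − 5 log₁₀ d + 5 = 4.92 − 5·2.2900 + 5 = -1.530
ΔM = M_1 − M_2 = 0.582 − (-1.530) = 2.112; smaller M is more luminous → Star 2.
L ratio = 10^(0.4 |ΔM|) = 10^0.845 = 6.993

Star 2 is more luminous, by a factor of 6.99.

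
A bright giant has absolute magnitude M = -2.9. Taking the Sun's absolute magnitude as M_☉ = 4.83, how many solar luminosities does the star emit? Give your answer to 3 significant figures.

M − M_☉ = -2.9 − 4.83 = -7.730
L/L_☉ = 10^(−0.4 (M − M_☉)) = 10^3.092 = 1236

L/L_☉ ≈ 1240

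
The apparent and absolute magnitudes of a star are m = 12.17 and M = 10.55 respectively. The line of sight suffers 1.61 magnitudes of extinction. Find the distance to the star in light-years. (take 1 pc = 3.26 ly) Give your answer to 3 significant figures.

d ≈ 32.8 ly

m − M = 5 log₁₀(d/10 pc) + A  ⇒  12.17 − (10.55) − 1.61 = 5 log₁₀(d/10)
0.010 = 5 log₁₀(d/10)
log₁₀ d = (m − M − A)/5 + 1 = 1.0020
d = 10^1.0020 = 10.05 pc
= 32.75 ly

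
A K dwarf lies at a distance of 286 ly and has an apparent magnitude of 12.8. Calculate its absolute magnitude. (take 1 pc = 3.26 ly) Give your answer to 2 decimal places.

d = 286 ly / 3.26 = 87.73 pc
5 log₁₀(d/10 pc) = 5 log₁₀(87.73) − 5 = 4.716
M = m − 5 log₁₀(d/10) = 12.8 − 4.716 = 8.084

M ≈ 8.08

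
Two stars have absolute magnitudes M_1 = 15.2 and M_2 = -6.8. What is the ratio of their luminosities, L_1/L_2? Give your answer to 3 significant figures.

L_1/L_2 ≈ 1.58×10^-9

ΔM = M_1 − M_2 = 22.0
L_1/L_2 = 10^(−0.4 ΔM) = 10^-8.800 = 1.585×10^-9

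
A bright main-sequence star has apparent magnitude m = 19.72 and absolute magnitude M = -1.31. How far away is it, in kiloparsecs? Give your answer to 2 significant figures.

d ≈ 160 kpc

Distance modulus: m − M = 19.72 − (-1.31) = 21.030
m − M = 5 log₁₀ d − 5
log₁₀ d = (m − M)/5 + 1 = 5.2060
d = 10^5.2060 = 160700 pc
= 160.7 kpc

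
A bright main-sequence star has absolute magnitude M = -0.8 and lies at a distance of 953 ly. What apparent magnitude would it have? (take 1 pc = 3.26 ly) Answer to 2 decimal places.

d = 953 ly / 3.26 = 292.3 pc
m = M + 5 log₁₀ d − 5 = -0.8 + 5·2.4659 − 5 = 6.529

m ≈ 6.53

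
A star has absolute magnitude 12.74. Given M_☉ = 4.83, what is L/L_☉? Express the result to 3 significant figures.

L/L_☉ ≈ 6.85×10^-4

M − M_☉ = 12.74 − 4.83 = 7.910
L/L_☉ = 10^(−0.4 (M − M_☉)) = 10^-3.164 = 6.855×10^-4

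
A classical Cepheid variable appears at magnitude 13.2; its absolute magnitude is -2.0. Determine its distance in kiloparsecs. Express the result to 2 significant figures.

d ≈ 11 kpc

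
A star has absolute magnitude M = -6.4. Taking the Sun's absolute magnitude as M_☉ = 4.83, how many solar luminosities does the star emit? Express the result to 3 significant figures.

L/L_☉ ≈ 31000

M − M_☉ = -6.4 − 4.83 = -11.230
L/L_☉ = 10^(−0.4 (M − M_☉)) = 10^4.492 = 31050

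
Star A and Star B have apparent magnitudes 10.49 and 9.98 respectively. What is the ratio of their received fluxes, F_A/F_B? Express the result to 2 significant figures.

F_A/F_B ≈ 0.63

Δm = 10.49 − (9.98) = 0.51
Flux ratio = 10^(−0.4 Δm) = 10^(−0.4 × 0.51) = 10^-0.204 = 0.6252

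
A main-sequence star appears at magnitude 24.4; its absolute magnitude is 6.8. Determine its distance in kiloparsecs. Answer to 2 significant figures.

d ≈ 33 kpc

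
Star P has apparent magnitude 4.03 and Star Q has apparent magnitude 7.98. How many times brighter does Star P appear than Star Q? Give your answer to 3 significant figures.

Magnitude difference = -3.95
Flux ratio = 10^(−0.4 Δm) = 10^(−0.4 × -3.95) = 10^1.580 = 38.02

38.0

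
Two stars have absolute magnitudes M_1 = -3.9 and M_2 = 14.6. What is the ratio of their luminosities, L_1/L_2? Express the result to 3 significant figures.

ΔM = M_1 − M_2 = -18.5
L_1/L_2 = 10^(−0.4 ΔM) = 10^7.400 = 2.512×10^7

L_1/L_2 ≈ 2.51×10^7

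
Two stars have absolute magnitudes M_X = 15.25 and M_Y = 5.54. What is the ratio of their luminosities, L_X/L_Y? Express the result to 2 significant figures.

L_X/L_Y ≈ 1.3×10^-4

ΔM = M_X − M_Y = 9.71
L_X/L_Y = 10^(−0.4 ΔM) = 10^-3.884 = 1.306×10^-4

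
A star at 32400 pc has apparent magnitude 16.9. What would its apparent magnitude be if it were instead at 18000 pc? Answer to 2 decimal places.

m ≈ 15.62

Flux ∝ 1/d², so Δm = 5 log₁₀(d₂/d₁) = 5 log₁₀(18000/32400) = -1.276
m₂ = m₁ + Δm = 16.9 + (-1.276) = 15.624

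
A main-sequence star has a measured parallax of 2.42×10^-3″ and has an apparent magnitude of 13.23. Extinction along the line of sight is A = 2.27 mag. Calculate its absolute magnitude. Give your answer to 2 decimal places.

d = 1/p = 1/2.42×10^-3″ = 413.2 pc
5 log₁₀(d/10 pc) = 5 log₁₀(413.2) − 5 = 8.081
M = m − 5 log₁₀(d/10) − A = 13.23 − 8.081 − 2.27 = 2.879

M ≈ 2.88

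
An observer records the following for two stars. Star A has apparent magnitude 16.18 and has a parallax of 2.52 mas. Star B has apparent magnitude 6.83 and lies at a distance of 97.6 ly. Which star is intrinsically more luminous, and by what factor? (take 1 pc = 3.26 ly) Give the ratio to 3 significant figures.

Star A: p = 2.52 mas = 2.52×10^-3″ → d = 1/p = 396.8 pc
Star A: M = m − 5 log₁₀ d + 5 = 16.18 − 5·2.5986 + 5 = 8.187
Star B: d = 97.6 ly / 3.26 = 29.94 pc
Star B: M = m − 5 log₁₀ d + 5 = 6.83 − 5·1.4762 + 5 = 4.449
ΔM = M_A − M_B = 8.187 − (4.449) = 3.738; smaller M is more luminous → Star B.
L ratio = 10^(0.4 |ΔM|) = 10^1.495 = 31.28

Star B is more luminous, by a factor of 31.3.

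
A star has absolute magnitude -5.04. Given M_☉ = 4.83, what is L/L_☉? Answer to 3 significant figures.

L/L_☉ ≈ 8870

M − M_☉ = -5.04 − 4.83 = -9.870
L/L_☉ = 10^(−0.4 (M − M_☉)) = 10^3.948 = 8872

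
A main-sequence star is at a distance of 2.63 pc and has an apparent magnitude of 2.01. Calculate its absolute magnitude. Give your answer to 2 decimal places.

M ≈ 4.91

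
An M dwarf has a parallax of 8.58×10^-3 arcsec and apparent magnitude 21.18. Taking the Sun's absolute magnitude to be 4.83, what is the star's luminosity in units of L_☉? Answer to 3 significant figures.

L/L_☉ ≈ 3.92×10^-5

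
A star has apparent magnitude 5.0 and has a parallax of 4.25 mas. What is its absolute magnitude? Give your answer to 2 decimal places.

p = 4.25 mas = 4.25×10^-3″ → d = 1/p = 235.3 pc
5 log₁₀(d/10 pc) = 5 log₁₀(235.3) − 5 = 6.858
M = m − 5 log₁₀(d/10) = 5.0 − 6.858 = -1.858

M ≈ -1.86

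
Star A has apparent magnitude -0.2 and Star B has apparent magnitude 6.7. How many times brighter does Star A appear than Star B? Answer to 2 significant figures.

580

Magnitude difference = -6.9
Flux ratio = 10^(−0.4 Δm) = 10^(−0.4 × -6.9) = 10^2.760 = 575.4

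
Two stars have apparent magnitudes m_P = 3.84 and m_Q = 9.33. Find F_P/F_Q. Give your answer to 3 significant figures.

Δm = 3.84 − (9.33) = -5.49
Flux ratio = 10^(−0.4 Δm) = 10^(−0.4 × -5.49) = 10^2.196 = 157.0

F_P/F_Q ≈ 157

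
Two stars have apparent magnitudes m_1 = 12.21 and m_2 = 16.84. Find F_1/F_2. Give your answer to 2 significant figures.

Δm = 12.21 − (16.84) = -4.63
Flux ratio = 10^(−0.4 Δm) = 10^(−0.4 × -4.63) = 10^1.852 = 71.12

F_1/F_2 ≈ 71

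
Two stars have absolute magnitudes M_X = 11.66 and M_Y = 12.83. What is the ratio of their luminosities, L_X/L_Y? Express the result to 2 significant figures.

L_X/L_Y ≈ 2.9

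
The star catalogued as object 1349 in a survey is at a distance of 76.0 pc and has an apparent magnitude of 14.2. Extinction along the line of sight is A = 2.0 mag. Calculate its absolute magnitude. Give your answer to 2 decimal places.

5 log₁₀(d/10 pc) = 5 log₁₀(76.00) − 5 = 4.404
M = m − 5 log₁₀(d/10) − A = 14.2 − 4.404 − 2.0 = 7.796

M ≈ 7.80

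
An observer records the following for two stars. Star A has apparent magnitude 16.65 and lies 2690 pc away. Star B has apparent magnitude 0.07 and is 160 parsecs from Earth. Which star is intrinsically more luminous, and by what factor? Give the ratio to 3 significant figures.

Star B is more luminous, by a factor of 15200.

Star A: M = m − 5 log₁₀ d + 5 = 16.65 − 5·3.4298 + 5 = 4.501
Star B: M = m − 5 log₁₀ d + 5 = 0.07 − 5·2.2041 + 5 = -5.951
ΔM = M_A − M_B = 4.501 − (-5.951) = 10.452; smaller M is more luminous → Star B.
L ratio = 10^(0.4 |ΔM|) = 10^4.181 = 15160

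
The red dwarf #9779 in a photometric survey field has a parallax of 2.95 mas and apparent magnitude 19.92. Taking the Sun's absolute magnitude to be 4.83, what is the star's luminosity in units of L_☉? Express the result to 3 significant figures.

L/L_☉ ≈ 1.06×10^-3

d = 1/p = 1000/2.95 mas = 339.0 pc
M = m − 5 log₁₀ d + 5 = 19.92 − 5·2.5302 + 5 = 12.269
M − M_☉ = 12.269 − 4.83 = 7.439
L/L_☉ = 10^(−0.4 × 7.439) = 1.058×10^-3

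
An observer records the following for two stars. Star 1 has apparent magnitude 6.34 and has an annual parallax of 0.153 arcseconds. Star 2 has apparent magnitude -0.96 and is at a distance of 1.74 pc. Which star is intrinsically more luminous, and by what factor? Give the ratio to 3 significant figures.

Star 2 is more luminous, by a factor of 58.9.

Star 1: d = 1/p = 1/0.153″ = 6.536 pc
Star 1: M = m − 5 log₁₀ d + 5 = 6.34 − 5·0.8153 + 5 = 7.263
Star 2: M = m − 5 log₁₀ d + 5 = -0.96 − 5·0.2405 + 5 = 2.837
ΔM = M_1 − M_2 = 7.263 − (2.837) = 4.426; smaller M is more luminous → Star 2.
L ratio = 10^(0.4 |ΔM|) = 10^1.770 = 58.95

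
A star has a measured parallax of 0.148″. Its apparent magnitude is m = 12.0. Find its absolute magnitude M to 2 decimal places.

d = 1/p = 1/0.148″ = 6.757 pc
5 log₁₀(d/10 pc) = 5 log₁₀(6.757) − 5 = -0.851
M = m − 5 log₁₀(d/10) = 12.0 + 0.851 = 12.851

M ≈ 12.85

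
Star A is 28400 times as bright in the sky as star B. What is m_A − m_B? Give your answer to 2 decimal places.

Pogson: Δm = −2.5 log₁₀(ratio) = −2.5 log₁₀(28400) = −2.5 × 4.4533 = -11.133
Star A is brighter, so it has the smaller magnitude: the difference is negative.

m_A − m_B ≈ -11.13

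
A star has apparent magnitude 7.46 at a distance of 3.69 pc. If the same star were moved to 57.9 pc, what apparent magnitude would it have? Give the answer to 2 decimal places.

Flux ∝ 1/d², so Δm = 5 log₁₀(d₂/d₁) = 5 log₁₀(57.9/3.69) = 5.978
m₂ = m₁ + Δm = 7.46 + (5.978) = 13.438

m ≈ 13.44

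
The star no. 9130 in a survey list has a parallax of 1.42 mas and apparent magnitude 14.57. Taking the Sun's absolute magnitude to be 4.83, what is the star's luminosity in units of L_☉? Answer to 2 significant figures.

L/L_☉ ≈ 0.63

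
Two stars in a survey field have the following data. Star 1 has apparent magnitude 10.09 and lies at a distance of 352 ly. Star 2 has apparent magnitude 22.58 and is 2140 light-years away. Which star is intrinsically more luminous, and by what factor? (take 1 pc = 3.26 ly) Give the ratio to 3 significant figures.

Star 1 is more luminous, by a factor of 2680.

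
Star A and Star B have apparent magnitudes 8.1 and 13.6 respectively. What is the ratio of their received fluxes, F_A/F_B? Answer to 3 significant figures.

Δm = 8.1 − (13.6) = -5.5
Flux ratio = 10^(−0.4 Δm) = 10^(−0.4 × -5.5) = 10^2.200 = 158.5

F_A/F_B ≈ 158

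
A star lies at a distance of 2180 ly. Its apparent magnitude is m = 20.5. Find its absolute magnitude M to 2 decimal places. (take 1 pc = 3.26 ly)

M ≈ 11.37

d = 2180 ly / 3.26 = 668.7 pc
5 log₁₀(d/10 pc) = 5 log₁₀(668.7) − 5 = 9.126
M = m − 5 log₁₀(d/10) = 20.5 − 9.126 = 11.374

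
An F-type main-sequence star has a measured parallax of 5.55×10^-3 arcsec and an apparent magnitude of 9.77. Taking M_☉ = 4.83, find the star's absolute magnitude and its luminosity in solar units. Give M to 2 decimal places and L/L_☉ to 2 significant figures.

M ≈ 3.49; L/L_☉ ≈ 3.4

d = 1/p = 1/5.55×10^-3″ = 180.2 pc
M = m − 5 log₁₀ d + 5 = 9.77 − 5·2.2557 + 5 = 3.491
M − M_☉ = 3.491 − 4.83 = -1.339
L/L_☉ = 10^(−0.4 × -1.339) = 3.431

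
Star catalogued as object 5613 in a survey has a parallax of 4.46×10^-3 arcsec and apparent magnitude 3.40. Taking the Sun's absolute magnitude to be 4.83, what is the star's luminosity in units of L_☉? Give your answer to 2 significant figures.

L/L_☉ ≈ 1900

d = 1/p = 1/4.46×10^-3″ = 224.2 pc
M = m − 5 log₁₀ d + 5 = 3.40 − 5·2.3507 + 5 = -3.353
M − M_☉ = -3.353 − 4.83 = -8.183
L/L_☉ = 10^(−0.4 × -8.183) = 1876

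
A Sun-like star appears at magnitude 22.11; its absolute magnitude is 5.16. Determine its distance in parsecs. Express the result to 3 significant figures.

μ = m − M = 16.950
m − M = 5 log₁₀ d − 5
log₁₀ d = (m − M)/5 + 1 = 4.3900
d = 10^4.3900 = 24550 pc

d ≈ 24500 pc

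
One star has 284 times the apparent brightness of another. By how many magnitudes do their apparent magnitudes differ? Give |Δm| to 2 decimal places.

|Δm| ≈ 6.13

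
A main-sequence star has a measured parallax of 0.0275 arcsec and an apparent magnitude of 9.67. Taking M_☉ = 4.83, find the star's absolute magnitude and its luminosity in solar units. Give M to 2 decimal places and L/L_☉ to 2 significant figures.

d = 1/p = 1/0.0275″ = 36.36 pc
M = m − 5 log₁₀ d + 5 = 9.67 − 5·1.5607 + 5 = 6.867
M − M_☉ = 6.867 − 4.83 = 2.037
L/L_☉ = 10^(−0.4 × 2.037) = 0.1532

M ≈ 6.87; L/L_☉ ≈ 0.15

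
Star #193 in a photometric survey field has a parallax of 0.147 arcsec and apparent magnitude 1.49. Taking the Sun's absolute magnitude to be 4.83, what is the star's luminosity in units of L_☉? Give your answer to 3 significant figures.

L/L_☉ ≈ 10.0

d = 1/p = 1/0.147″ = 6.803 pc
M = m − 5 log₁₀ d + 5 = 1.49 − 5·0.8327 + 5 = 2.327
M − M_☉ = 2.327 − 4.83 = -2.503
L/L_☉ = 10^(−0.4 × -2.503) = 10.03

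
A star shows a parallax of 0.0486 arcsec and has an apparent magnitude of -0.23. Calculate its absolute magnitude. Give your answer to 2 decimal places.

M ≈ -1.80

d = 1/p = 1/0.0486″ = 20.58 pc
5 log₁₀(d/10 pc) = 5 log₁₀(20.58) − 5 = 1.567
M = m − 5 log₁₀(d/10) = -0.23 − 1.567 = -1.797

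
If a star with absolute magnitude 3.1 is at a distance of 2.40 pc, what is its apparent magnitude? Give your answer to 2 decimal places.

m = M + 5 log₁₀ d − 5 = 3.1 + 5·0.3802 − 5 = 0.001

m ≈ 0.00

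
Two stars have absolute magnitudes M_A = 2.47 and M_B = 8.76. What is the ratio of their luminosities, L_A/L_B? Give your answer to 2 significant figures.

ΔM = M_A − M_B = -6.29
L_A/L_B = 10^(−0.4 ΔM) = 10^2.516 = 328.1

L_A/L_B ≈ 330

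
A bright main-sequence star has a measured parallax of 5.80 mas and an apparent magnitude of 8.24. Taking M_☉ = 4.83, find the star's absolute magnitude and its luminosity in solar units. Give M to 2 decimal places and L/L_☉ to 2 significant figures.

M ≈ 2.06; L/L_☉ ≈ 13

d = 1/p = 1000/5.80 mas = 172.4 pc
M = m − 5 log₁₀ d + 5 = 8.24 − 5·2.2366 + 5 = 2.057
M − M_☉ = 2.057 − 4.83 = -2.773
L/L_☉ = 10^(−0.4 × -2.773) = 12.86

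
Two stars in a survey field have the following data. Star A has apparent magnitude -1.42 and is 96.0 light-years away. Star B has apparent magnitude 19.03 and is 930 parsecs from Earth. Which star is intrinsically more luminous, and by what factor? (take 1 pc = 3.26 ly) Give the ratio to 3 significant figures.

Star A is more luminous, by a factor of 152000.

Star A: d = 96.0 ly / 3.26 = 29.45 pc
Star A: M = m − 5 log₁₀ d + 5 = -1.42 − 5·1.4691 + 5 = -3.765
Star B: M = m − 5 log₁₀ d + 5 = 19.03 − 5·2.9685 + 5 = 9.188
ΔM = M_A − M_B = -3.765 − (9.188) = -12.953; smaller M is more luminous → Star A.
L ratio = 10^(0.4 |ΔM|) = 10^5.181 = 151800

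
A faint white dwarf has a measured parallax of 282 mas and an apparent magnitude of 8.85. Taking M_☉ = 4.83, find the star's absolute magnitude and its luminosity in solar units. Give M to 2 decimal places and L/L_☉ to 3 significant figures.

M ≈ 11.10; L/L_☉ ≈ 3.10×10^-3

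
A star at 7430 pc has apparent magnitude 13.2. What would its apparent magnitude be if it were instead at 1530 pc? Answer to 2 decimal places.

Flux ∝ 1/d², so Δm = 5 log₁₀(d₂/d₁) = 5 log₁₀(1530/7430) = -3.431
m₂ = m₁ + Δm = 13.2 + (-3.431) = 9.769

m ≈ 9.77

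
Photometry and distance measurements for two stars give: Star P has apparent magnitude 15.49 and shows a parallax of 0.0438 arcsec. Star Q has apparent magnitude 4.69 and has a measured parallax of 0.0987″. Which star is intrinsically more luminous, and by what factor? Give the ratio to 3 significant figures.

Star P: d = 1/p = 1/0.0438″ = 22.83 pc
Star P: M = m − 5 log₁₀ d + 5 = 15.49 − 5·1.3585 + 5 = 13.697
Star Q: d = 1/p = 1/0.0987″ = 10.13 pc
Star Q: M = m − 5 log₁₀ d + 5 = 4.69 − 5·1.0057 + 5 = 4.662
ΔM = M_P − M_Q = 13.697 − (4.662) = 9.036; smaller M is more luminous → Star Q.
L ratio = 10^(0.4 |ΔM|) = 10^3.614 = 4114

Star Q is more luminous, by a factor of 4110.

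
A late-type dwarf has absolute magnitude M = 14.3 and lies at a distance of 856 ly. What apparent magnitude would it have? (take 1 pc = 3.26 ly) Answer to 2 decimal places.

d = 856 ly / 3.26 = 262.6 pc
m = M + 5 log₁₀ d − 5 = 14.3 + 5·2.4193 − 5 = 21.396

m ≈ 21.40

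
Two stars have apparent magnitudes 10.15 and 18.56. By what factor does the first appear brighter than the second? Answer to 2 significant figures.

2300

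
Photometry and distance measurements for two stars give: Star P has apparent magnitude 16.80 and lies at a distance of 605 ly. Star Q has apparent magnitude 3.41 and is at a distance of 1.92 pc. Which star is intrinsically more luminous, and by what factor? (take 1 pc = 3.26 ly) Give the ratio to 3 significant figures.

Star Q is more luminous, by a factor of 24.3.

Star P: d = 605 ly / 3.26 = 185.6 pc
Star P: M = m − 5 log₁₀ d + 5 = 16.80 − 5·2.2685 + 5 = 10.457
Star Q: M = m − 5 log₁₀ d + 5 = 3.41 − 5·0.2833 + 5 = 6.993
ΔM = M_P − M_Q = 10.457 − (6.993) = 3.464; smaller M is more luminous → Star Q.
L ratio = 10^(0.4 |ΔM|) = 10^1.386 = 24.30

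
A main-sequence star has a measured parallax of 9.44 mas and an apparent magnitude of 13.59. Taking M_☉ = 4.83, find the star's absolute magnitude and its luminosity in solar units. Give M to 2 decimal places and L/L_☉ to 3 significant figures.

d = 1/p = 1000/9.44 mas = 105.9 pc
M = m − 5 log₁₀ d + 5 = 13.59 − 5·2.0250 + 5 = 8.465
M − M_☉ = 8.465 − 4.83 = 3.635
L/L_☉ = 10^(−0.4 × 3.635) = 0.03516

M ≈ 8.46; L/L_☉ ≈ 0.0352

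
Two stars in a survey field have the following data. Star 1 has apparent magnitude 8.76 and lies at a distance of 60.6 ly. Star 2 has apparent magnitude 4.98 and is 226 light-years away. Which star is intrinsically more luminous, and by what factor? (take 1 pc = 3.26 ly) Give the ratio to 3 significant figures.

Star 2 is more luminous, by a factor of 452.

Star 1: d = 60.6 ly / 3.26 = 18.59 pc
Star 1: M = m − 5 log₁₀ d + 5 = 8.76 − 5·1.2693 + 5 = 7.414
Star 2: d = 226 ly / 3.26 = 69.33 pc
Star 2: M = m − 5 log₁₀ d + 5 = 4.98 − 5·1.8409 + 5 = 0.776
ΔM = M_1 − M_2 = 7.414 − (0.776) = 6.638; smaller M is more luminous → Star 2.
L ratio = 10^(0.4 |ΔM|) = 10^2.655 = 452.1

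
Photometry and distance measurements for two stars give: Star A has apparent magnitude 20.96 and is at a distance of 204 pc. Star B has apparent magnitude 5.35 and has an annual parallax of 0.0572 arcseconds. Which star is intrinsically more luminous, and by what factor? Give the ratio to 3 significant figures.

Star B is more luminous, by a factor of 12900.

Star A: M = m − 5 log₁₀ d + 5 = 20.96 − 5·2.3096 + 5 = 14.412
Star B: d = 1/p = 1/0.0572″ = 17.48 pc
Star B: M = m − 5 log₁₀ d + 5 = 5.35 − 5·1.2426 + 5 = 4.137
ΔM = M_A − M_B = 14.412 − (4.137) = 10.275; smaller M is more luminous → Star B.
L ratio = 10^(0.4 |ΔM|) = 10^4.110 = 12880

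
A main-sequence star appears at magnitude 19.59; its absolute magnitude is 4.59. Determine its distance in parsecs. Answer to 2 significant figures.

d ≈ 10000 pc

μ = m − M = 15.000
m − M = 5 log₁₀ d − 5
log₁₀ d = (m − M)/5 + 1 = 4.0000
d = 10^4.0000 = 10000 pc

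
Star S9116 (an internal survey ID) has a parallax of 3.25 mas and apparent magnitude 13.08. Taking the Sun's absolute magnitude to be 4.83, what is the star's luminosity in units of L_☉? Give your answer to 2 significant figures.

L/L_☉ ≈ 0.47

d = 1/p = 1000/3.25 mas = 307.7 pc
M = m − 5 log₁₀ d + 5 = 13.08 − 5·2.4881 + 5 = 5.639
M − M_☉ = 5.639 − 4.83 = 0.809
L/L_☉ = 10^(−0.4 × 0.809) = 0.4745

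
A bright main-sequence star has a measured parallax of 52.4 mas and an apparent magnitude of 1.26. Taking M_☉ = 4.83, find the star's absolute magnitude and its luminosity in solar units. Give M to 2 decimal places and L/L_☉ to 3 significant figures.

M ≈ -0.14; L/L_☉ ≈ 97.6

d = 1/p = 1000/52.4 mas = 19.08 pc
M = m − 5 log₁₀ d + 5 = 1.26 − 5·1.2807 + 5 = -0.143
M − M_☉ = -0.143 − 4.83 = -4.973
L/L_☉ = 10^(−0.4 × -4.973) = 97.57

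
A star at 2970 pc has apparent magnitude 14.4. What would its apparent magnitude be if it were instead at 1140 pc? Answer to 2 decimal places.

m ≈ 12.32

Flux ∝ 1/d², so Δm = 5 log₁₀(d₂/d₁) = 5 log₁₀(1140/2970) = -2.079
m₂ = m₁ + Δm = 14.4 + (-2.079) = 12.321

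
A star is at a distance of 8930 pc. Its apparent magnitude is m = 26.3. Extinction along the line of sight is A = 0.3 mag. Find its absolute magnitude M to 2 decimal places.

M ≈ 11.25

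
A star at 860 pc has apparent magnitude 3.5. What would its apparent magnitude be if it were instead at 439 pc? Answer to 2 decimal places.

m ≈ 2.04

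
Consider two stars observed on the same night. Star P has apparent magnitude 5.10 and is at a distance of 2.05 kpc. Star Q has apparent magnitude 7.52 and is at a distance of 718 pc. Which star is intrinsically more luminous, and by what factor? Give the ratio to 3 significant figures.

Star P: d = 2.05 kpc = 2050 pc
Star P: M = m − 5 log₁₀ d + 5 = 5.10 − 5·3.3118 + 5 = -6.459
Star Q: M = m − 5 log₁₀ d + 5 = 7.52 − 5·2.8561 + 5 = -1.761
ΔM = M_P − M_Q = -6.459 − (-1.761) = -4.698; smaller M is more luminous → Star P.
L ratio = 10^(0.4 |ΔM|) = 10^1.879 = 75.73

Star P is more luminous, by a factor of 75.7.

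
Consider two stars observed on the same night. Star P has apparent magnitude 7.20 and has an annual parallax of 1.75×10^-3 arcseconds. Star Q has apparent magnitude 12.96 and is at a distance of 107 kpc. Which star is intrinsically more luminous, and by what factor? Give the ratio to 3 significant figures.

Star P: d = 1/p = 1/1.75×10^-3″ = 571.4 pc
Star P: M = m − 5 log₁₀ d + 5 = 7.20 − 5·2.7570 + 5 = -1.585
Star Q: d = 107 kpc = 107000 pc
Star Q: M = m − 5 log₁₀ d + 5 = 12.96 − 5·5.0294 + 5 = -7.187
ΔM = M_P − M_Q = -1.585 − (-7.187) = 5.602; smaller M is more luminous → Star Q.
L ratio = 10^(0.4 |ΔM|) = 10^2.241 = 174.1

Star Q is more luminous, by a factor of 174.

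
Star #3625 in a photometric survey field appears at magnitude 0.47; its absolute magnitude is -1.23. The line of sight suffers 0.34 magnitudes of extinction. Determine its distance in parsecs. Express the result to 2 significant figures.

d ≈ 19 pc

m − M = 5 log₁₀(d/10 pc) + A  ⇒  0.47 − (-1.23) − 0.34 = 5 log₁₀(d/10)
1.360 = 5 log₁₀(d/10)
log₁₀ d = (m − M − A)/5 + 1 = 1.2720
d = 10^1.2720 = 18.71 pc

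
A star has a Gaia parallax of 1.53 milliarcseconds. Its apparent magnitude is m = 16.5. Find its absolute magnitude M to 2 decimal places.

M ≈ 7.42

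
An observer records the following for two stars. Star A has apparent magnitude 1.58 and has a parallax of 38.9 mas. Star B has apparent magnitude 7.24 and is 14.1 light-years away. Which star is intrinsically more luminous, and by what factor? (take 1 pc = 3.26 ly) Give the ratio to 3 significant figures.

Star A is more luminous, by a factor of 6490.

Star A: p = 38.9 mas = 0.0389″ → d = 1/p = 25.71 pc
Star A: M = m − 5 log₁₀ d + 5 = 1.58 − 5·1.4101 + 5 = -0.470
Star B: d = 14.1 ly / 3.26 = 4.325 pc
Star B: M = m − 5 log₁₀ d + 5 = 7.24 − 5·0.6360 + 5 = 9.060
ΔM = M_A − M_B = -0.470 − (9.060) = -9.530; smaller M is more luminous → Star A.
L ratio = 10^(0.4 |ΔM|) = 10^3.812 = 6488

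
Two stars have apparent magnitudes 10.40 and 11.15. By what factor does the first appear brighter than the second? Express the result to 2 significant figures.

2.0

Magnitude difference = -0.75
Flux ratio = 10^(−0.4 Δm) = 10^(−0.4 × -0.75) = 10^0.300 = 1.995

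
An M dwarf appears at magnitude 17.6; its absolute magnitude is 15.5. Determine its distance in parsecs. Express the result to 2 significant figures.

d ≈ 26 pc

Distance modulus: m − M = 17.6 − (15.5) = 2.100
m − M = 5 log₁₀ d − 5
log₁₀ d = (m − M)/5 + 1 = 1.4200
d = 10^1.4200 = 26.30 pc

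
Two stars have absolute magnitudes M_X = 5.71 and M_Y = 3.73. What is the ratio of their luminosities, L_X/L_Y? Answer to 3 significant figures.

ΔM = M_X − M_Y = 1.98
L_X/L_Y = 10^(−0.4 ΔM) = 10^-0.792 = 0.1614

L_X/L_Y ≈ 0.161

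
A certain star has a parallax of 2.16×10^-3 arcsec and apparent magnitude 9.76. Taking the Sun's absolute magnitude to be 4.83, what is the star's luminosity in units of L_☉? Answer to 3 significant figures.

L/L_☉ ≈ 22.9

d = 1/p = 1/2.16×10^-3″ = 463.0 pc
M = m − 5 log₁₀ d + 5 = 9.76 − 5·2.6655 + 5 = 1.432
M − M_☉ = 1.432 − 4.83 = -3.398
L/L_☉ = 10^(−0.4 × -3.398) = 22.86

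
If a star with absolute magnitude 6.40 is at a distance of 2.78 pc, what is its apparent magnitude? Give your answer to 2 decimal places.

m = M + 5 log₁₀ d − 5 = 6.40 + 5·0.4440 − 5 = 3.620

m ≈ 3.62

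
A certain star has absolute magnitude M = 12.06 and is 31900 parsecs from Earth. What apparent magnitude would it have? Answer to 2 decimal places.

m ≈ 29.58

m = M + 5 log₁₀ d − 5 = 12.06 + 5·4.5038 − 5 = 29.579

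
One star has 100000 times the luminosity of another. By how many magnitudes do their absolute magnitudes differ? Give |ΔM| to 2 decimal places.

|ΔM| ≈ 12.50

Pogson: ΔM = −2.5 log₁₀(ratio) = −2.5 log₁₀(100000) = −2.5 × 5.0000 = -12.500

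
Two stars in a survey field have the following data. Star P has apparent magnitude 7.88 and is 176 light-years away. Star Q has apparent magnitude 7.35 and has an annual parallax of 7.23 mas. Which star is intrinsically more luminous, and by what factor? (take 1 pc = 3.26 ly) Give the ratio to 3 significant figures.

Star Q is more luminous, by a factor of 10.7.

Star P: d = 176 ly / 3.26 = 53.99 pc
Star P: M = m − 5 log₁₀ d + 5 = 7.88 − 5·1.7323 + 5 = 4.219
Star Q: p = 7.23 mas = 7.23×10^-3″ → d = 1/p = 138.3 pc
Star Q: M = m − 5 log₁₀ d + 5 = 7.35 − 5·2.1409 + 5 = 1.646
ΔM = M_P − M_Q = 4.219 − (1.646) = 2.573; smaller M is more luminous → Star Q.
L ratio = 10^(0.4 |ΔM|) = 10^1.029 = 10.69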